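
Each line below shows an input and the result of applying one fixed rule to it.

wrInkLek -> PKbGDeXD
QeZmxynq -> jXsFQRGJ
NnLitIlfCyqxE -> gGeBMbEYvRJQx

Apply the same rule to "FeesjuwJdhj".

In each case the input is transformed by: shift every letter 7 places backward in the alphabet (wrapping around), then flip the case of every letter.
For "FeesjuwJdhj", step one produces "YxxlcnpCwac"; step two turns that into "yXXLCNPcWAC".

yXXLCNPcWAC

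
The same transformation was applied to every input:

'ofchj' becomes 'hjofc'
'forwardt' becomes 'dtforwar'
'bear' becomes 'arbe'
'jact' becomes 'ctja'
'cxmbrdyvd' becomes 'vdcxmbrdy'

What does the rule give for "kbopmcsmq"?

mqkbopmcs

Looking at the pairs, the operation is to move the last 2 characters to the front (rotate right by 2).
Applying that to "kbopmcsmq" gives "mqkbopmcs".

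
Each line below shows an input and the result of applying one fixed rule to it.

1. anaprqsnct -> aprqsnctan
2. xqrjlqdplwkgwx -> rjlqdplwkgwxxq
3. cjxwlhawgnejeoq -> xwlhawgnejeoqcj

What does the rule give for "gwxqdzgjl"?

In each case the input is transformed by: move the first 2 characters to the end (rotate left by 2).
Applying that to "gwxqdzgjl" gives "xqdzgjlgw".

xqdzgjlgw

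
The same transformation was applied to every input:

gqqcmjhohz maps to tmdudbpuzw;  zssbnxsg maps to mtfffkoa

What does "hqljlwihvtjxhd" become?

Looking at the pairs, the operation is to shift every letter 13 places forward in the alphabet (wrapping around) — i.e. ROT13, then take characters alternately from the front and the back (1st, last, 2nd, 2nd-last, ...).
For "hqljlwihvtjxhd", step one produces "udywyjvuigwkuq"; step two turns that into "uqduykwwygjivu".

uqduykwwygjivu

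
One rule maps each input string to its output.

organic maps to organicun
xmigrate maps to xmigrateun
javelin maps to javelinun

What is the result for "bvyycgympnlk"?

bvyycgympnlkun

Looking at the pairs, the operation is to append "un".
So "bvyycgympnlk" becomes "bvyycgympnlkun".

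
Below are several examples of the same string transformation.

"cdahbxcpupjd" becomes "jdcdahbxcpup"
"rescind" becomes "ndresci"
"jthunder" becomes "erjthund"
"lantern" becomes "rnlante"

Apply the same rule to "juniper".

Rule — move the last 2 characters to the front (rotate right by 2).
On "juniper" that produces "erjunip".

erjunip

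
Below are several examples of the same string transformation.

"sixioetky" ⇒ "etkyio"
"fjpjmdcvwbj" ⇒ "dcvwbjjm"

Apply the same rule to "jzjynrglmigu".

rglmiguyn

The transformation: delete the first 3 characters, then move the first 2 characters to the end (rotate left by 2).
For "jzjynrglmigu", step one produces "ynrglmigu"; step two turns that into "rglmiguyn".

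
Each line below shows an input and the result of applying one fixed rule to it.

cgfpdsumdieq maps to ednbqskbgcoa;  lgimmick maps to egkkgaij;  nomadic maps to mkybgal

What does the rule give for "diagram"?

gyepykb

The pattern: move the first character to the end, then shift every letter 2 places backward in the alphabet (wrapping around).
"diagram" → "iagramd" → "gyepykb".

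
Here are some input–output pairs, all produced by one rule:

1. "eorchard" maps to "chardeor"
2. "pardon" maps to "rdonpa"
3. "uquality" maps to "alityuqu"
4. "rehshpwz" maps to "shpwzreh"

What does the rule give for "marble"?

Rule — swap the front and back halves of the string, then move the last character to the front.
Applying that to "marble" gives "rblema".

rblema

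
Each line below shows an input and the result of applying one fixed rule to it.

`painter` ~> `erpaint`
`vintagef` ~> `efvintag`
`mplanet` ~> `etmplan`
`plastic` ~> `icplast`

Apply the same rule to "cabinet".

What's happening: move the last 2 characters to the front (rotate right by 2).
So "cabinet" becomes "etcabin".

etcabin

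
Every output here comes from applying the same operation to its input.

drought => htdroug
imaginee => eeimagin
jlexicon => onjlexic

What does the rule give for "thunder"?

The transformation: move the last 2 characters to the front (rotate right by 2).
Doing the same to "thunder": "erthund".

erthund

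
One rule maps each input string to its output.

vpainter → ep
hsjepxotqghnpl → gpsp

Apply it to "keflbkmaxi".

Rule — swap the front and back halves of the string, then keep one character in every 3, starting at position 3 (positions 3rd, 6th, 9th, ...).
For "keflbkmaxi", step one produces "kmaxikeflb"; step two turns that into "akl".

akl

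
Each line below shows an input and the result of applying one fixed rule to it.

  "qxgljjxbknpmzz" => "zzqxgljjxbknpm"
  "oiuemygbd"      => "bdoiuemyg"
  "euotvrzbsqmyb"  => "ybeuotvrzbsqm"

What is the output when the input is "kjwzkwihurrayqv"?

Rule — move the last 2 characters to the front (rotate right by 2).
So "kjwzkwihurrayqv" becomes "qvkjwzkwihurray".

qvkjwzkwihurray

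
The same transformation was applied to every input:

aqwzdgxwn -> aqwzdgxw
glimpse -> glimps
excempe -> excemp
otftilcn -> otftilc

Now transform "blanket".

Each output is the input with this applied: delete the last character.
Doing the same to "blanket": "blanke".

blanke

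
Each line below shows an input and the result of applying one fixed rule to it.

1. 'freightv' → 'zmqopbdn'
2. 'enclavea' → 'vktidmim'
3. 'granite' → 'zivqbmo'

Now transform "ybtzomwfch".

The pattern: move the first character to the end, then shift every letter 8 places forward in the alphabet (wrapping around).
Doing the same to "ybtzomwfch": "jbhwuenkpg".
(Check on "enclavea": → "nclaveae" → "vktidmim" ✓)

jbhwuenkpg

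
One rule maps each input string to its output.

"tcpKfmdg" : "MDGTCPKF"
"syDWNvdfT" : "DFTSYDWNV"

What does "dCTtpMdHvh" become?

HVHDCTTPMD

The transformation: move the last 3 characters to the front (rotate right by 3), then convert every letter to uppercase.
For "dCTtpMdHvh" the result is "HVHDCTTPMD".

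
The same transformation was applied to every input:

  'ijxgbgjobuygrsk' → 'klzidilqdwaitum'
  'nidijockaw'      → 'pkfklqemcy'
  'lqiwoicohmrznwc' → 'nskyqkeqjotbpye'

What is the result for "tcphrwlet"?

The transformation: shift every letter 2 places forward in the alphabet (wrapping around).
For "tcphrwlet" the result is "verjtyngv".

verjtyngv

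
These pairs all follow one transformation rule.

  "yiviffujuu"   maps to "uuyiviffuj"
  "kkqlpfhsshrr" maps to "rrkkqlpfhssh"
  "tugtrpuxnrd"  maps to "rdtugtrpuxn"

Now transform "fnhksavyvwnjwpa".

pafnhksavyvwnjw

Rule — move the last 2 characters to the front (rotate right by 2).
For "fnhksavyvwnjwpa" the result is "pafnhksavyvwnjw".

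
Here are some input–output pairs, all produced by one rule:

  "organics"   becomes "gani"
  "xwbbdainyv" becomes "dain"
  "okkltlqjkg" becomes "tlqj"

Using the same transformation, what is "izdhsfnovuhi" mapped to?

The pattern: move the last 2 characters to the front (rotate right by 2), then keep only the last 4 characters.
On "izdhsfnovuhi": the first step gives "hiizdhsfnovu", and the second then gives "novu".
(Check on "organics": → "csorgani" → "gani" ✓)

novu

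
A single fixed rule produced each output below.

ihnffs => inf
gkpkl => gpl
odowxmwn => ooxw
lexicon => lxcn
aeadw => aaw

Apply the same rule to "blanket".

The pattern: keep every other character starting from the first (positions 1st, 3rd, 5th, ...).
So "blanket" becomes "bakt".

bakt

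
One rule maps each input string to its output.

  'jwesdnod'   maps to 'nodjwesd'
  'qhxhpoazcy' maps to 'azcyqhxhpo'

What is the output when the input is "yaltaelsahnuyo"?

ahnuyoyaltaels

Looking at the pairs, the operation is to swap the front and back halves of the string, then move the first character to the end.
Starting from "yaltaelsahnuyo": after the first operation, "sahnuyoyaltael"; after the second, "ahnuyoyaltaels".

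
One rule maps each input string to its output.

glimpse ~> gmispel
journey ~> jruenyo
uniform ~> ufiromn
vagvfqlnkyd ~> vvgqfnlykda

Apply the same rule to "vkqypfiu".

Rule — swap each adjacent pair of characters (1↔2, 3↔4, ...), then move the first character to the end.
On "vkqypfiu": the first step gives "kvyqfpui", and the second then gives "vyqfpuik".

vyqfpuik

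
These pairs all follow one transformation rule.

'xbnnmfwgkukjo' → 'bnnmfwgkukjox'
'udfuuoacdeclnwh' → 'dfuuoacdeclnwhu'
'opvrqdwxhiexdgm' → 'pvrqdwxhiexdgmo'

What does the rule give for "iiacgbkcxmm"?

Rule — move the first character to the end.
Applying that to "iiacgbkcxmm" gives "iacgbkcxmmi".

iacgbkcxmmi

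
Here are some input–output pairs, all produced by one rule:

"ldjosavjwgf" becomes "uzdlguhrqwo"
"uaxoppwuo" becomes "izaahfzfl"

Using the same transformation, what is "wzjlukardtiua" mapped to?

uwfvlcoetflhk

Looking at the pairs, the operation is to shift every letter 11 places forward in the alphabet (wrapping around), then move the first 2 characters to the end (rotate left by 2).
Working it through for "wzjlukardtiua": intermediate "hkuwfvlcoetfl", final "uwfvlcoetflhk".
(Check on "uaxoppwuo": → "flizaahfz" → "izaahfzfl" ✓)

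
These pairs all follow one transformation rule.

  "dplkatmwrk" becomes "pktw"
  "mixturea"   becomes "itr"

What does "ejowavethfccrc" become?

Looking at the pairs, the operation is to delete the last character, then keep every other character starting from the second (positions 2nd, 4th, 6th, ...).
Applying both steps to "ejowavethfccrc": "ejowavethfccr", then "jwvtfc".

jwvtfc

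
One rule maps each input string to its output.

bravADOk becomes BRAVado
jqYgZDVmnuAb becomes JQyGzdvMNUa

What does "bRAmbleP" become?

BraMBLE

Rule — delete the last character, then flip the case of every letter.
On "bRAmbleP": the first step gives "bRAmble", and the second then gives "BraMBLE".
(Check on "jqYgZDVmnuAb": → "jqYgZDVmnuA" → "JQyGzdvMNUa" ✓)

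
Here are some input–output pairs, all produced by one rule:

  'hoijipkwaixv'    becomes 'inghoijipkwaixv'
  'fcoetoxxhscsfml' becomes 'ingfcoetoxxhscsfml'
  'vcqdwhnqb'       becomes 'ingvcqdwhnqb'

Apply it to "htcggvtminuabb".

inghtcggvtminuabb

In each case the input is transformed by: prepend "ing".
Doing the same to "htcggvtminuabb": "inghtcggvtminuabb".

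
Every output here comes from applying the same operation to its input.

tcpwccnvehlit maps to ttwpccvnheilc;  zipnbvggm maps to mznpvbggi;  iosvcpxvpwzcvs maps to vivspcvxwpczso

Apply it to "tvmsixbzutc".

ctsmxizbtuv

Each output is the input with this applied: swap each adjacent pair of characters (1↔2, 3↔4, ...), then swap the first and last characters.
For "tvmsixbzutc", step one produces "vtsmxizbtuc"; step two turns that into "ctsmxizbtuv".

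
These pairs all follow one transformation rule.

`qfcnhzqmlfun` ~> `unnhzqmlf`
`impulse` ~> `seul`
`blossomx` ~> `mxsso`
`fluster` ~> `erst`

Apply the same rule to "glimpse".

semp

The transformation: delete the first 3 characters, then move the last 2 characters to the front (rotate right by 2).
Starting from "glimpse": after the first operation, "mpse"; after the second, "semp".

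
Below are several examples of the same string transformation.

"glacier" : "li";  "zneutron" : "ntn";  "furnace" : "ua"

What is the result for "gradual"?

ru

Looking at the pairs, the operation is to keep one character in every 3, starting at position 2 (positions 2nd, 5th, 8th, ...).
On "gradual" that produces "ru".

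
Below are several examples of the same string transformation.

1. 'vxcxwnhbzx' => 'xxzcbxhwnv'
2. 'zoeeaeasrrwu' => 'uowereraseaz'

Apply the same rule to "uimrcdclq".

Rule — take characters alternately from the front and the back (1st, last, 2nd, 2nd-last, ...), then move the first character to the end.
"uimrcdclq" → "uqilmcrdc" → "qilmcrdcu".

qilmcrdcu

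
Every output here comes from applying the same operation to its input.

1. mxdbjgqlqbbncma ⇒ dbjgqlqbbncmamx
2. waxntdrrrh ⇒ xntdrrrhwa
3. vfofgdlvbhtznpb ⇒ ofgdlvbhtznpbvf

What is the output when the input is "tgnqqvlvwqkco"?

nqqvlvwqkcotg

Rule — move the first 2 characters to the end (rotate left by 2).
"tgnqqvlvwqkco" → "nqqvlvwqkcotg".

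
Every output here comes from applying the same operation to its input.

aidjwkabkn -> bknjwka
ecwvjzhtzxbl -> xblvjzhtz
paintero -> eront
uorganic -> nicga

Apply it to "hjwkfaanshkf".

hkfkfaans

The rule is to delete the first 3 characters, then move the last 3 characters to the front (rotate right by 3).
On "hjwkfaanshkf": the first step gives "kfaanshkf", and the second then gives "hkfkfaans".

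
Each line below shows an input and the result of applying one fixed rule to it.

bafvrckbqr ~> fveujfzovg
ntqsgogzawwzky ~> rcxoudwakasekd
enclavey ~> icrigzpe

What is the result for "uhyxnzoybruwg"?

The pattern: take characters alternately from the front and the back (1st, last, 2nd, 2nd-last, ...), then shift every letter 4 places forward in the alphabet (wrapping around).
For "uhyxnzoybruwg", step one produces "ughwyuxrnbzyo"; step two turns that into "yklacybvrfdcs".

yklacybvrfdcs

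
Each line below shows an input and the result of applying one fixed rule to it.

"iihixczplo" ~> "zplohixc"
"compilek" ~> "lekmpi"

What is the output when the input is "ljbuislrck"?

Rule — delete the first 2 characters, then swap the front and back halves of the string.
Starting from "ljbuislrck": after the first operation, "buislrck"; after the second, "lrckbuis".

lrckbuis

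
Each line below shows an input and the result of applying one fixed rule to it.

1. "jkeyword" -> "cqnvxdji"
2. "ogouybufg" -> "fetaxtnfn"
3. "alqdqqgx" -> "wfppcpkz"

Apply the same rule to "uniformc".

blqnehmt

The rule is to shift every letter 1 place backward in the alphabet (wrapping around), then reverse the string.
"uniformc" → "blqnehmt".
(Check on "alqdqqgx": → "zkpcppfw" → "wfppcpkz" ✓)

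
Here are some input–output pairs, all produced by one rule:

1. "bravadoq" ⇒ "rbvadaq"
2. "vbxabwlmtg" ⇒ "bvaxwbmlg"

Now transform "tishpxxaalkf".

The pattern: swap each adjacent pair of characters (1↔2, 3↔4, ...), then delete the last character.
Starting from "tishpxxaalkf": after the first operation, "ithsxpaxlafk"; after the second, "ithsxpaxlaf".

ithsxpaxlaf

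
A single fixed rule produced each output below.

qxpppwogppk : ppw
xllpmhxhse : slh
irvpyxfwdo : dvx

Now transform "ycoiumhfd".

dom

Each output is the input with this applied: keep one character in every 3, starting at position 3 (positions 3rd, 6th, 9th, ...), then move the last character to the front.
Working it through for "ycoiumhfd": intermediate "omd", final "dom".
(Check on "qxpppwogppk": → "pwp" → "ppw" ✓)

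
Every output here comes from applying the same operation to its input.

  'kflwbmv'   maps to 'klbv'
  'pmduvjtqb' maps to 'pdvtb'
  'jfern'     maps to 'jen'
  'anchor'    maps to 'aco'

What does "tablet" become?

Rule — keep every other character starting from the first (positions 1st, 3rd, 5th, ...).
Doing the same to "tablet": "tbe".

tbe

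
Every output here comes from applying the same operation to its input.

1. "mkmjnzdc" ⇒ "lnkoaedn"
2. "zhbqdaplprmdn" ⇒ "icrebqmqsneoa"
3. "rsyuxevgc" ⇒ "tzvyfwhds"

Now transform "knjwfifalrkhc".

okxgjgbmslidl

Rule — move the first character to the end, then shift every letter 1 place forward in the alphabet (wrapping around).
Starting from "knjwfifalrkhc": after the first operation, "njwfifalrkhck"; after the second, "okxgjgbmslidl".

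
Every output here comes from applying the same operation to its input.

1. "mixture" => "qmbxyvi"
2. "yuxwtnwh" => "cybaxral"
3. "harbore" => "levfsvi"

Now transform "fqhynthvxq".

julcrxlzbu

The transformation: shift every letter 4 places forward in the alphabet (wrapping around).
Applying that to "fqhynthvxq" gives "julcrxlzbu".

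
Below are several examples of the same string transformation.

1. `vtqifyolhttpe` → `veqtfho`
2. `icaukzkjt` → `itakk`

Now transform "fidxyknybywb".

fwdbyn

Rule — keep every other character starting from the first (positions 1st, 3rd, 5th, ...), then take characters alternately from the front and the back (1st, last, 2nd, 2nd-last, ...).
For "fidxyknybywb" the result is "fwdbyn".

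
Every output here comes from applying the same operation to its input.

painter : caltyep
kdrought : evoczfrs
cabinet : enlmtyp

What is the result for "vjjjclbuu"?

Looking at the pairs, the operation is to move the last character to the front, then shift every letter 11 places forward in the alphabet (wrapping around).
Working it through for "vjjjclbuu": intermediate "uvjjjclbu", final "fguuunwmf".

fguuunwmf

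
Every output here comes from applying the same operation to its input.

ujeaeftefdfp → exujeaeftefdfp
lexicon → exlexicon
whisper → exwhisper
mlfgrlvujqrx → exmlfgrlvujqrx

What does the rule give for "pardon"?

expardon

Each output is the input with this applied: prepend "ex".
For "pardon" the result is "expardon".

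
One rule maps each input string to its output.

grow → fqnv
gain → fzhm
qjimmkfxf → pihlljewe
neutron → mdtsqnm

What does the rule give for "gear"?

fdzq

Each output is the input with this applied: shift every letter 1 place backward in the alphabet (wrapping around).
On "gear" that produces "fdzq".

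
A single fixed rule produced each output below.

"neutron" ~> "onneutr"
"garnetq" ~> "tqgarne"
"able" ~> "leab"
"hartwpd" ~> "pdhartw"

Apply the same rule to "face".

cefa

Looking at the pairs, the operation is to move the last 2 characters to the front (rotate right by 2).
So "face" becomes "cefa".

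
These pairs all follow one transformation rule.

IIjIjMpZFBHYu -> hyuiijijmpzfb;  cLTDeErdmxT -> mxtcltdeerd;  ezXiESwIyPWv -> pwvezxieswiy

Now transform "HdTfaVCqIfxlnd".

The rule is to move the last 3 characters to the front (rotate right by 3), then convert every letter to lowercase.
On "HdTfaVCqIfxlnd" that produces "lndhdtfavcqifx".

lndhdtfavcqifx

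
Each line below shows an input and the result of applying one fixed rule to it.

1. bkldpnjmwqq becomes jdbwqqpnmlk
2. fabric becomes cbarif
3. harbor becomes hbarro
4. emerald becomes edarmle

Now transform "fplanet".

featpnl

Rule — sort the characters into reverse alphabetical order, then move the last 3 characters to the front (rotate right by 3).
"fplanet" → "tpnlfea" → "featpnl".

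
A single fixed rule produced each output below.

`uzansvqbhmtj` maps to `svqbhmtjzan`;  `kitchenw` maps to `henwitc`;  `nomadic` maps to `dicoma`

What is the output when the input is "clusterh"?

terhlus

What's happening: delete the first character, then move the first 3 characters to the end (rotate left by 3).
So "clusterh" becomes "terhlus".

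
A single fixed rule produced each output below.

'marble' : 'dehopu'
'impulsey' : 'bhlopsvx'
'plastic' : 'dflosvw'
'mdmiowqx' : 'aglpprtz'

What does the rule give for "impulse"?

The transformation: shift every letter 3 places forward in the alphabet (wrapping around), then sort the characters into alphabetical order.
Applying that to "impulse" gives "hlopsvx".
(Check on "marble": → "pdueoh" → "dehopu" ✓)

hlopsvx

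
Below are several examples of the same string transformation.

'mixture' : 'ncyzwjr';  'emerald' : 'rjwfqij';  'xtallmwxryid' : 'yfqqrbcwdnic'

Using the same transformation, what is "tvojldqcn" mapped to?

Looking at the pairs, the operation is to move the first character to the end, then shift every letter 5 places forward in the alphabet (wrapping around).
On "tvojldqcn": the first step gives "vojldqcnt", and the second then gives "atoqivhsy".

atoqivhsy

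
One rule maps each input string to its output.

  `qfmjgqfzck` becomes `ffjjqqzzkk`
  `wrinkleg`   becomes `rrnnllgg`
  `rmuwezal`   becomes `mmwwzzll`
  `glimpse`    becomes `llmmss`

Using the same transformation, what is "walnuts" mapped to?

The rule is to keep every other character starting from the second (positions 2nd, 4th, 6th, ...), then double every character.
For "walnuts", step one produces "ant"; step two turns that into "aanntt".
(Check on "glimpse": → "lms" → "llmmss" ✓)

aanntt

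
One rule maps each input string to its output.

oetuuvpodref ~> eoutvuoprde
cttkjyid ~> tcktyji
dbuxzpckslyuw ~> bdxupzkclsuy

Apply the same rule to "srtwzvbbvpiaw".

Each output is the input with this applied: delete the last character, then swap each adjacent pair of characters (1↔2, 3↔4, ...).
For "srtwzvbbvpiaw", step one produces "srtwzvbbvpia"; step two turns that into "rswtvzbbpvai".
(Check on "oetuuvpodref": → "oetuuvpodre" → "eoutvuoprde" ✓)

rswtvzbbpvai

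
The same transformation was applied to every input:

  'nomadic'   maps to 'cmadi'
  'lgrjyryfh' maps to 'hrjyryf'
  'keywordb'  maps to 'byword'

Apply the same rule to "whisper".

Rule — delete the first 2 characters, then move the last character to the front.
Applying both steps to "whisper": "isper", then "rispe".
(Check on "nomadic": → "madic" → "cmadi" ✓)

rispe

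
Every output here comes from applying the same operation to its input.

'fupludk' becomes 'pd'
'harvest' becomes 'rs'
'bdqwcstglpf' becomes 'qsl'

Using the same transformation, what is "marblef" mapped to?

re

Rule — keep one character in every 3, starting at position 3 (positions 3rd, 6th, 9th, ...).
On "marblef" that produces "re".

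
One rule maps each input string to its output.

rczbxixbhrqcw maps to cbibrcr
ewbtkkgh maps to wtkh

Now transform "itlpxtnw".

tptw

In each case the input is transformed by: move the first character to the end, then keep every other character starting from the first (positions 1st, 3rd, 5th, ...).
For "itlpxtnw" the result is "tptw".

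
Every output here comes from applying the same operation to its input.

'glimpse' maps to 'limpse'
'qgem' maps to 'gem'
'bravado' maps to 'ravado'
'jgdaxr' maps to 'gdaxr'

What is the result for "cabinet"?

In each case the input is transformed by: delete the first character.
Doing the same to "cabinet": "abinet".

abinet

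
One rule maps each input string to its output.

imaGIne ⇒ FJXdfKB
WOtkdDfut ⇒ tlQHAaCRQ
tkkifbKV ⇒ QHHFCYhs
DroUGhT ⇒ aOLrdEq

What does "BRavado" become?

What's happening: flip the case of every letter, then shift every letter 3 places backward in the alphabet (wrapping around).
"BRavado" → "yoXSXAL".

yoXSXAL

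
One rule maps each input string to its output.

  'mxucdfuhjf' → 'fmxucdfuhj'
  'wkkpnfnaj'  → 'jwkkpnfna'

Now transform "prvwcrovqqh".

Looking at the pairs, the operation is to move the last character to the front.
On "prvwcrovqqh" that produces "hprvwcrovqq".

hprvwcrovqq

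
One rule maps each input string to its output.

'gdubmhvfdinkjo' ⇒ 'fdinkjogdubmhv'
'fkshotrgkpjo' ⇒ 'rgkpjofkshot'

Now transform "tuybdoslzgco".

slzgcotuybdo

Rule — swap the front and back halves of the string.
Applying that to "tuybdoslzgco" gives "slzgcotuybdo".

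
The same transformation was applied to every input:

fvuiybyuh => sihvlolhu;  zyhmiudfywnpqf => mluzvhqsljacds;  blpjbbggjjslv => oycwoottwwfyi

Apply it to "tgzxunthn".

The pattern: shift every letter 13 places forward in the alphabet (wrapping around) — i.e. ROT13.
Doing the same to "tgzxunthn": "gtmkhagua".

gtmkhagua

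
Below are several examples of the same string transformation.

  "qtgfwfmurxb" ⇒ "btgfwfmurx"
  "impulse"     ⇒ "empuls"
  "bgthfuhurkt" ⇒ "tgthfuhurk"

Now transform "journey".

The pattern: delete the first character, then move the last character to the front.
On "journey": the first step gives "ourney", and the second then gives "yourne".
(Check on "bgthfuhurkt": → "gthfuhurkt" → "tgthfuhurk" ✓)

yourne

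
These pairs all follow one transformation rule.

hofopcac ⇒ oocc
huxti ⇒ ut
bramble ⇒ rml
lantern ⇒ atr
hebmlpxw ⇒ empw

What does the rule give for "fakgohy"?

The pattern: keep every other character starting from the second (positions 2nd, 4th, 6th, ...).
For "fakgohy" the result is "agh".

agh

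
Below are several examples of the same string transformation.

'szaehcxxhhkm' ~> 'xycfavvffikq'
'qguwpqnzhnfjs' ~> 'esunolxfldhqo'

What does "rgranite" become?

epylgrcp

Looking at the pairs, the operation is to shift every letter 2 places backward in the alphabet (wrapping around), then move the first character to the end.
Working it through for "rgranite": intermediate "pepylgrc", final "epylgrcp".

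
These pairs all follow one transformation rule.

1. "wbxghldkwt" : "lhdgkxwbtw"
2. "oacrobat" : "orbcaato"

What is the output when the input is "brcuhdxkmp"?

The transformation: swap the front and back halves of the string, then take characters alternately from the front and the back (1st, last, 2nd, 2nd-last, ...).
Applying both steps to "brcuhdxkmp": "dxkmpbrcuh", then "dhxukcmrpb".
(Check on "wbxghldkwt": → "ldkwtwbxgh" → "lhdgkxwbtw" ✓)

dhxukcmrpb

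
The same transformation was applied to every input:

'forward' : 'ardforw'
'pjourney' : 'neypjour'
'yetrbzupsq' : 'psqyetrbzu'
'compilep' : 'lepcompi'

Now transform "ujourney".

neyujour

The pattern: move the last 3 characters to the front (rotate right by 3).
Applying that to "ujourney" gives "neyujour".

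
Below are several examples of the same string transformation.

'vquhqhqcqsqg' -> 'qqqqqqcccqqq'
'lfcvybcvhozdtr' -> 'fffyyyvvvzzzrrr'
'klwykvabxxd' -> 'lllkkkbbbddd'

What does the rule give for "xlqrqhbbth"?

lllqqqbbb

In each case the input is transformed by: keep one character in every 3, starting at position 2 (positions 2nd, 5th, 8th, ...), then repeat every character 3 times.
Working it through for "xlqrqhbbth": intermediate "lqb", final "lllqqqbbb".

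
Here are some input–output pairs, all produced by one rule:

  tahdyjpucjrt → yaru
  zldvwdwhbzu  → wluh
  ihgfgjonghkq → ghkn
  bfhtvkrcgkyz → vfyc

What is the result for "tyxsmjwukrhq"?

Looking at the pairs, the operation is to keep one character in every 3, starting at position 2 (positions 2nd, 5th, 8th, ...), then swap each adjacent pair of characters (1↔2, 3↔4, ...).
On "tyxsmjwukrhq": the first step gives "ymuh", and the second then gives "myhu".

myhu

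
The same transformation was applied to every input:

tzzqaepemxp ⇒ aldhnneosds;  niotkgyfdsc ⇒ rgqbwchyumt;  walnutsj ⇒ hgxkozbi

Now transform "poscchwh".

Each output is the input with this applied: shift every letter 12 places backward in the alphabet (wrapping around), then move the last 3 characters to the front (rotate right by 3).
For "poscchwh", step one produces "dcgqqvkv"; step two turns that into "vkvdcgqq".

vkvdcgqq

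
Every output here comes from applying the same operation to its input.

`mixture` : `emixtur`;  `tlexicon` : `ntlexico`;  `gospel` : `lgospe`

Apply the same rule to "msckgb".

bmsckg

What's happening: move the last character to the front.
"msckgb" → "bmsckg".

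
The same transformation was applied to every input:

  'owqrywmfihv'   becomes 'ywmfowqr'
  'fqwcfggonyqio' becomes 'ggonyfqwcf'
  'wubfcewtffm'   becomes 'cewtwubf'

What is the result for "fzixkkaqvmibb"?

kaqvmfzixk

Rule — delete the last 3 characters, then swap the front and back halves of the string.
Starting from "fzixkkaqvmibb": after the first operation, "fzixkkaqvm"; after the second, "kaqvmfzixk".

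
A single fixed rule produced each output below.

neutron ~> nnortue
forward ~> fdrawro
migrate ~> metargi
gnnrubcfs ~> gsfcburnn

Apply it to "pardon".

In each case the input is transformed by: reverse the string, then move the last character to the front.
Starting from "pardon": after the first operation, "nodrap"; after the second, "pnodra".

pnodra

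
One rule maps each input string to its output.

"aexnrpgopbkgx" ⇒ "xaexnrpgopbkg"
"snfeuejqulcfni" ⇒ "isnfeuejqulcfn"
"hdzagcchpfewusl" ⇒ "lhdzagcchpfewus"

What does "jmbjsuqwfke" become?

In each case the input is transformed by: move the last character to the front.
For "jmbjsuqwfke" the result is "ejmbjsuqwfk".

ejmbjsuqwfk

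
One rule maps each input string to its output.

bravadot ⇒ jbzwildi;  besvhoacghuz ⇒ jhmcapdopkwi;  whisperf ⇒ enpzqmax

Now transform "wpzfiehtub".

ejxchbnpqm

Looking at the pairs, the operation is to take characters alternately from the front and the back (1st, last, 2nd, 2nd-last, ...), then shift every letter 8 places forward in the alphabet (wrapping around).
"wpzfiehtub" → "wbpuztfhie" → "ejxchbnpqm".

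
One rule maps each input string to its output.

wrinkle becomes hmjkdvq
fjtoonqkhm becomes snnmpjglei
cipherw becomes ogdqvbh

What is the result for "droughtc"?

ntfgsbcq

The rule is to move the first 2 characters to the end (rotate left by 2), then shift every letter 1 place backward in the alphabet (wrapping around).
Starting from "droughtc": after the first operation, "oughtcdr"; after the second, "ntfgsbcq".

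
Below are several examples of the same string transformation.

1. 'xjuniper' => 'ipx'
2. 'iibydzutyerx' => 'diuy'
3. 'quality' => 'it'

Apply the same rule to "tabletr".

br

In each case the input is transformed by: sort the characters into alphabetical order, then keep one character in every 3, starting at position 2 (positions 2nd, 5th, 8th, ...).
For "tabletr", step one produces "abelrtt"; step two turns that into "br".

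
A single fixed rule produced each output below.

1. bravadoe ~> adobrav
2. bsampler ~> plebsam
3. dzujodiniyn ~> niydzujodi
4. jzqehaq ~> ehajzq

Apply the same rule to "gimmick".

Each output is the input with this applied: delete the last character, then move the last 3 characters to the front (rotate right by 3).
Applying both steps to "gimmick": "gimmic", then "micgim".

micgim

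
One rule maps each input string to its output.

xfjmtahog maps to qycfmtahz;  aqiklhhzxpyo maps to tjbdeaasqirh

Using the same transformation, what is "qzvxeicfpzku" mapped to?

jsoqxbvyisdn

The transformation: shift every letter 7 places backward in the alphabet (wrapping around).
For "qzvxeicfpzku" the result is "jsoqxbvyisdn".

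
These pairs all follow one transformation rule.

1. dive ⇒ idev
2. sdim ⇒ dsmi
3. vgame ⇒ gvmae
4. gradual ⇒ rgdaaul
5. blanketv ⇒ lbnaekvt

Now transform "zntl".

nzlt

Each output is the input with this applied: swap each adjacent pair of characters (1↔2, 3↔4, ...).
Doing the same to "zntl": "nzlt".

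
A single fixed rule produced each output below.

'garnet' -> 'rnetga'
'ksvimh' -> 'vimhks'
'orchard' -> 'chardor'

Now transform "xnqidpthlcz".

qidpthlczxn

The rule is to move the first 2 characters to the end (rotate left by 2).
On "xnqidpthlcz" that produces "qidpthlczxn".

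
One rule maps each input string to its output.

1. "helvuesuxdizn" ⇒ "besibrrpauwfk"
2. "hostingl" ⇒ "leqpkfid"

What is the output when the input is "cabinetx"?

The pattern: swap each adjacent pair of characters (1↔2, 3↔4, ...), then shift every letter 3 places backward in the alphabet (wrapping around).
"cabinetx" → "acibenxt" → "xzfybkuq".

xzfybkuq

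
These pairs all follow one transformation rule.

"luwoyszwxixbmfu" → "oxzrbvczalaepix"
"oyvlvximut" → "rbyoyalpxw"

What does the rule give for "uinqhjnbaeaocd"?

xlqtkmqedhdrfg

Looking at the pairs, the operation is to shift every letter 3 places forward in the alphabet (wrapping around).
For "uinqhjnbaeaocd" the result is "xlqtkmqedhdrfg".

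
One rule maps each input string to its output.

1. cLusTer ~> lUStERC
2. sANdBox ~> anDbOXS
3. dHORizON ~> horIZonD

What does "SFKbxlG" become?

fkBXLgs

Looking at the pairs, the operation is to move the first character to the end, then flip the case of every letter.
Applying both steps to "SFKbxlG": "FKbxlGS", then "fkBXLgs".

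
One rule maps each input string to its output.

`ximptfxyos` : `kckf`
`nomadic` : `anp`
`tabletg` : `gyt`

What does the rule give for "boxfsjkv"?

The transformation: shift every letter 13 places forward in the alphabet (wrapping around) — i.e. ROT13, then keep one character in every 3, starting at position 1 (positions 1st, 4th, 7th, ...).
"boxfsjkv" → "obksfwxi" → "osx".
(Check on "nomadic": → "abznqvp" → "anp" ✓)

osx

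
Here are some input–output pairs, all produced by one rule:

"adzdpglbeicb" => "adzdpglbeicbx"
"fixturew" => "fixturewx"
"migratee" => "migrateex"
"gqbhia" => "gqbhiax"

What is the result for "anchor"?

The pattern: append "x".
Applying that to "anchor" gives "anchorx".

anchorx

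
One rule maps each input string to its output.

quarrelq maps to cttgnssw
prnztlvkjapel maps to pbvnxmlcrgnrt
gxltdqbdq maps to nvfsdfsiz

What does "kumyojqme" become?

Looking at the pairs, the operation is to shift every letter 2 places forward in the alphabet (wrapping around), then move the first 2 characters to the end (rotate left by 2).
Applying both steps to "kumyojqme": "mwoaqlsog", then "oaqlsogmw".

oaqlsogmw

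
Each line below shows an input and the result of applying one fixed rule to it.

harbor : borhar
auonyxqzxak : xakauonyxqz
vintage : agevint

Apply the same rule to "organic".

nicorga

The pattern: move the last 3 characters to the front (rotate right by 3).
Doing the same to "organic": "nicorga".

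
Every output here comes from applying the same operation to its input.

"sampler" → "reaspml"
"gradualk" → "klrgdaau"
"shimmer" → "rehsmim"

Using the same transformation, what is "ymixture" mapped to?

The pattern: move the last 2 characters to the front (rotate right by 2), then swap each adjacent pair of characters (1↔2, 3↔4, ...).
"ymixture" → "ermyxiut".

ermyxiut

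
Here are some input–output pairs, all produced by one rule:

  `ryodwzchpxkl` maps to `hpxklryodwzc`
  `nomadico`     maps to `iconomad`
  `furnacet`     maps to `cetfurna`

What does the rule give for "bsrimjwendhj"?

Rule — swap the front and back halves of the string, then move the first character to the end.
Applying both steps to "bsrimjwendhj": "wendhjbsrimj", then "endhjbsrimjw".

endhjbsrimjw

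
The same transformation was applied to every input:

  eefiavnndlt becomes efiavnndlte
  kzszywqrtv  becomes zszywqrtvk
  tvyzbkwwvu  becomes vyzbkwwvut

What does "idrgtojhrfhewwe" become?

Each output is the input with this applied: move the first character to the end.
On "idrgtojhrfhewwe" that produces "drgtojhrfhewwei".

drgtojhrfhewwei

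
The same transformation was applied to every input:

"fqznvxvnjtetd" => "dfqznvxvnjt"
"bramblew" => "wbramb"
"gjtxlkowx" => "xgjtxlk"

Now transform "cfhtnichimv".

vcfhtnich

In each case the input is transformed by: move the last character to the front, then delete the last 2 characters.
Working it through for "cfhtnichimv": intermediate "vcfhtnichim", final "vcfhtnich".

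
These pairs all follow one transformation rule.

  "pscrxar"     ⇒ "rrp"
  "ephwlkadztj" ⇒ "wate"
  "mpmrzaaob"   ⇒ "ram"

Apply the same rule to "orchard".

hdo

The transformation: keep one character in every 3, starting at position 1 (positions 1st, 4th, 7th, ...), then move the first character to the end.
Doing the same to "orchard": "hdo".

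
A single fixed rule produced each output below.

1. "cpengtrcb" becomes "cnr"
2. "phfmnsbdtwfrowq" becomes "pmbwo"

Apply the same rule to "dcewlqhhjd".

What's happening: keep one character in every 3, starting at position 1 (positions 1st, 4th, 7th, ...).
Doing the same to "dcewlqhhjd": "dwhd".

dwhd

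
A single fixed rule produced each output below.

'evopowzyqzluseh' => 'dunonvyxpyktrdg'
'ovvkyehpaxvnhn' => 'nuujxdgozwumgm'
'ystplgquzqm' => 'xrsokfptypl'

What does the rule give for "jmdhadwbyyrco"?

ilcgzcvaxxqbn

Looking at the pairs, the operation is to shift every letter 1 place backward in the alphabet (wrapping around).
So "jmdhadwbyyrco" becomes "ilcgzcvaxxqbn".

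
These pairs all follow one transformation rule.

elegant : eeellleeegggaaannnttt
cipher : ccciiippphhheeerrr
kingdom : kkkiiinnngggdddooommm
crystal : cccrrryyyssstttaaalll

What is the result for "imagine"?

iiimmmaaagggiiinnneee

What's happening: repeat every character 3 times.
Doing the same to "imagine": "iiimmmaaagggiiinnneee".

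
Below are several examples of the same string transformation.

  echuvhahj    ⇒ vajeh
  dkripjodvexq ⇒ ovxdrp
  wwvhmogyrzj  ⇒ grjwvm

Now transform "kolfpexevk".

pxvkl

Looking at the pairs, the operation is to keep every other character starting from the first (positions 1st, 3rd, 5th, ...), then move the last 3 characters to the front (rotate right by 3).
Doing the same to "kolfpexevk": "pxvkl".
(Check on "wwvhmogyrzj": → "wvmgrj" → "grjwvm" ✓)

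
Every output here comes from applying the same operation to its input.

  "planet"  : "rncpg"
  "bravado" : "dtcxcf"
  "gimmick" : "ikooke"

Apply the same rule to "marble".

octdn

The rule is to shift every letter 2 places forward in the alphabet (wrapping around), then delete the last character.
"marble" → "octdn".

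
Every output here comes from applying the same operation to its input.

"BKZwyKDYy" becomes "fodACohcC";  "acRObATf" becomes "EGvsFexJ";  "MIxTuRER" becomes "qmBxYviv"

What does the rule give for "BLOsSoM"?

Each output is the input with this applied: shift every letter 4 places forward in the alphabet (wrapping around), then flip the case of every letter.
Applying both steps to "BLOsSoM": "FPSwWsQ", then "fpsWwSq".

fpsWwSq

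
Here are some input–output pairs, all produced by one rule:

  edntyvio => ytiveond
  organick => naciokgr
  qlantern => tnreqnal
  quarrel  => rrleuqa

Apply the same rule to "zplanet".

natepzl

The pattern: move the first 3 characters to the end (rotate left by 3), then swap each adjacent pair of characters (1↔2, 3↔4, ...).
Applying both steps to "zplanet": "anetzpl", then "natepzl".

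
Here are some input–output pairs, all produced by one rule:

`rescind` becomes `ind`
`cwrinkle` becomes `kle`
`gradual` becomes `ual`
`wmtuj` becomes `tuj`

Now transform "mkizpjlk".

Rule — keep only the last 3 characters.
Applying that to "mkizpjlk" gives "jlk".

jlk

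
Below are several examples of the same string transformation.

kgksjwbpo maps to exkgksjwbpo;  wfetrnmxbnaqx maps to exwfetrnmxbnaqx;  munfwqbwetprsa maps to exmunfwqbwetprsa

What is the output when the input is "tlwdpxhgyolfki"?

The rule is to prepend "ex".
So "tlwdpxhgyolfki" becomes "extlwdpxhgyolfki".

extlwdpxhgyolfki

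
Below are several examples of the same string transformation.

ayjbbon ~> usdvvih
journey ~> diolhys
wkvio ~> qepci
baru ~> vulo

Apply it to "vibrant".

pcvluhn

The rule is to shift every letter 6 places backward in the alphabet (wrapping around).
"vibrant" → "pcvluhn".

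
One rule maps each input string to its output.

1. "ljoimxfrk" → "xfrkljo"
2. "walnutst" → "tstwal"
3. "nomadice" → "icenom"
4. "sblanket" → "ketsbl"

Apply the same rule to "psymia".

apsy

The rule is to move the first 3 characters to the end (rotate left by 3), then delete the first 2 characters.
For "psymia", step one produces "miapsy"; step two turns that into "apsy".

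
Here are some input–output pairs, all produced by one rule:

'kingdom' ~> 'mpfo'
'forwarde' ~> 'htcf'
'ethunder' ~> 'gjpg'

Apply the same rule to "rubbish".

The pattern: keep every other character starting from the first (positions 1st, 3rd, 5th, ...), then shift every letter 2 places forward in the alphabet (wrapping around).
Working it through for "rubbish": intermediate "rbih", final "tdkj".

tdkj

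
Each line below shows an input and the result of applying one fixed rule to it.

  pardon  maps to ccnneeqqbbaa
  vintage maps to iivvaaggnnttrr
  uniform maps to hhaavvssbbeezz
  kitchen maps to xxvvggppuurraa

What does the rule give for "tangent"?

In each case the input is transformed by: double every character, then shift every letter 13 places forward in the alphabet (wrapping around) — i.e. ROT13.
For "tangent", step one produces "ttaannggeenntt"; step two turns that into "ggnnaattrraagg".
(Check on "kitchen": → "kkiittcchheenn" → "xxvvggppuurraa" ✓)

ggnnaattrraagg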